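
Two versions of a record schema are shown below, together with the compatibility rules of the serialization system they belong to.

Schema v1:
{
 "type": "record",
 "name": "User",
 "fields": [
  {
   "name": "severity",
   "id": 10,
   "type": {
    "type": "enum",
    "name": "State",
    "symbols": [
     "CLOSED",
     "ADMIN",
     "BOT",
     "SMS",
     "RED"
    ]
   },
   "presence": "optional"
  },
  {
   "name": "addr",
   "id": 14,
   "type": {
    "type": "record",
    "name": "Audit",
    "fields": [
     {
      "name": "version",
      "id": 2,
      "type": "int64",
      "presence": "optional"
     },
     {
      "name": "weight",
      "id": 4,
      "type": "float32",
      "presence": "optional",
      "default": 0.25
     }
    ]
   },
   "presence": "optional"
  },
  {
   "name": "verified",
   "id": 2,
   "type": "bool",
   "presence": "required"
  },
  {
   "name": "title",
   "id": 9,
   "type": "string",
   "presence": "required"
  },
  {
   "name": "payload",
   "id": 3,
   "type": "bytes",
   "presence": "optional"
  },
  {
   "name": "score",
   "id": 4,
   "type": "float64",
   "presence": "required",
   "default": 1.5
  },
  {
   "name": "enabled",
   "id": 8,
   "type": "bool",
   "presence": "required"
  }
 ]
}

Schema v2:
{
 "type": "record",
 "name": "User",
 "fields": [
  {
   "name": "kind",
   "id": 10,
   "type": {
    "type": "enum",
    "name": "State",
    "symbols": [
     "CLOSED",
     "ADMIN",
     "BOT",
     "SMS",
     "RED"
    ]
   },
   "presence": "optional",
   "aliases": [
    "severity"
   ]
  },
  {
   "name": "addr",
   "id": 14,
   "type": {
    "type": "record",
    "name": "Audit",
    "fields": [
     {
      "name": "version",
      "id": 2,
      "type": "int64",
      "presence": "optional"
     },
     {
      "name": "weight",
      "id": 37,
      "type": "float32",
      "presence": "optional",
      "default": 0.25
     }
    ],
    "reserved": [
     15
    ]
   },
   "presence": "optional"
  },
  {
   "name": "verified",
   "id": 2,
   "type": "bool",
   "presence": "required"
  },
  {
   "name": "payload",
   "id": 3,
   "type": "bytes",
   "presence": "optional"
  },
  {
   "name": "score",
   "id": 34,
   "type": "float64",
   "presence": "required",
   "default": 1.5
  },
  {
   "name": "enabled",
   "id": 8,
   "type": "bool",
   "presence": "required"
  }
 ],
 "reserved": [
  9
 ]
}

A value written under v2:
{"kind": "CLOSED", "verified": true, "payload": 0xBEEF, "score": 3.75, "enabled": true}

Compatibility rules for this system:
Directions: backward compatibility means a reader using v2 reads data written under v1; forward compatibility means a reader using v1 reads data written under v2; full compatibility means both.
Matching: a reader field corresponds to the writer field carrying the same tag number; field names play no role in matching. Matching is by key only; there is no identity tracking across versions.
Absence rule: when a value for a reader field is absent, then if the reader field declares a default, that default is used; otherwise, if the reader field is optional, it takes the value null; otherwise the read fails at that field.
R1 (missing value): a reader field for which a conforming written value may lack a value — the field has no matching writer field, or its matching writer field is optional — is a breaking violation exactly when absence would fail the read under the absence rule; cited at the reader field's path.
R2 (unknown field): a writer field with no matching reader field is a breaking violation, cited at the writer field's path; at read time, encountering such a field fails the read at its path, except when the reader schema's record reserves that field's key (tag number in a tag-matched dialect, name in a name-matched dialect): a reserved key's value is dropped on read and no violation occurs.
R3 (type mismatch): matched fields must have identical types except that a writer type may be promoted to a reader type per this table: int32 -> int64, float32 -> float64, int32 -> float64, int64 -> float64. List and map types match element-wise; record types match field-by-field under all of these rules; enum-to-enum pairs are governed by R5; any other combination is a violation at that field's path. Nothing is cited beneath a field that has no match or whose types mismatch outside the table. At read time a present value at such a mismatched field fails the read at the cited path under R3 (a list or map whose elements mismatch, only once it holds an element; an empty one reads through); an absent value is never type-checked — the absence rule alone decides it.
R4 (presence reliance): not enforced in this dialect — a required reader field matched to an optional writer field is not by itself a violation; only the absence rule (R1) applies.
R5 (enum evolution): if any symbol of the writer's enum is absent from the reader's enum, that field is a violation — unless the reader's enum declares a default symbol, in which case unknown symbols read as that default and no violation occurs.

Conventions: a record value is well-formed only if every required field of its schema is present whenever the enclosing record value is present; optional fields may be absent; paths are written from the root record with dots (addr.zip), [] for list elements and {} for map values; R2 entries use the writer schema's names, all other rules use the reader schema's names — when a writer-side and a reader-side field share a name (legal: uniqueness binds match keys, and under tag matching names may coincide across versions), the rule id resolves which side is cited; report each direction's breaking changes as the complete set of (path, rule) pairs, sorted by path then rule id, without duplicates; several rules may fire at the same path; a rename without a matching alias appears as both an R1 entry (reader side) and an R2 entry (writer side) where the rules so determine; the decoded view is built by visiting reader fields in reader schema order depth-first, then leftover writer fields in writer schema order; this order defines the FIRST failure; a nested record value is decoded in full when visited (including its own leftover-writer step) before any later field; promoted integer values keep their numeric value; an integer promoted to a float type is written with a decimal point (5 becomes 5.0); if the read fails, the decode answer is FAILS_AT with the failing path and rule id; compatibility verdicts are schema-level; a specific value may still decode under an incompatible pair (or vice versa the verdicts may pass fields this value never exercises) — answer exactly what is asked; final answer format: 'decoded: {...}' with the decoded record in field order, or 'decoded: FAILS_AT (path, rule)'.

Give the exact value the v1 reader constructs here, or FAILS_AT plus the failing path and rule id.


in User below, arrows point writer -> reader
migrating the User value to v1:
  severity := "CLOSED" (from writer kind)
  addr := null (absent, optional -> null)
  verified := true
  read fails at title under R1 (no fill)
  => FAILS_AT (title, R1)
ruling out the remaining User differences:
  field weight in record Audit: tag 4 changed to 37 -> matters for User compatibility verdicts, not for this value's decode
  field score in record User: tag 4 changed to 34 -> matters for User compatibility verdicts, not for this value's decode
  renamed field severity to kind in record User (alias severity declared on the renamed field) -> no rule fires on it and the decoded User view is identical with or without it

decoded: FAILS_AT (title, R1)


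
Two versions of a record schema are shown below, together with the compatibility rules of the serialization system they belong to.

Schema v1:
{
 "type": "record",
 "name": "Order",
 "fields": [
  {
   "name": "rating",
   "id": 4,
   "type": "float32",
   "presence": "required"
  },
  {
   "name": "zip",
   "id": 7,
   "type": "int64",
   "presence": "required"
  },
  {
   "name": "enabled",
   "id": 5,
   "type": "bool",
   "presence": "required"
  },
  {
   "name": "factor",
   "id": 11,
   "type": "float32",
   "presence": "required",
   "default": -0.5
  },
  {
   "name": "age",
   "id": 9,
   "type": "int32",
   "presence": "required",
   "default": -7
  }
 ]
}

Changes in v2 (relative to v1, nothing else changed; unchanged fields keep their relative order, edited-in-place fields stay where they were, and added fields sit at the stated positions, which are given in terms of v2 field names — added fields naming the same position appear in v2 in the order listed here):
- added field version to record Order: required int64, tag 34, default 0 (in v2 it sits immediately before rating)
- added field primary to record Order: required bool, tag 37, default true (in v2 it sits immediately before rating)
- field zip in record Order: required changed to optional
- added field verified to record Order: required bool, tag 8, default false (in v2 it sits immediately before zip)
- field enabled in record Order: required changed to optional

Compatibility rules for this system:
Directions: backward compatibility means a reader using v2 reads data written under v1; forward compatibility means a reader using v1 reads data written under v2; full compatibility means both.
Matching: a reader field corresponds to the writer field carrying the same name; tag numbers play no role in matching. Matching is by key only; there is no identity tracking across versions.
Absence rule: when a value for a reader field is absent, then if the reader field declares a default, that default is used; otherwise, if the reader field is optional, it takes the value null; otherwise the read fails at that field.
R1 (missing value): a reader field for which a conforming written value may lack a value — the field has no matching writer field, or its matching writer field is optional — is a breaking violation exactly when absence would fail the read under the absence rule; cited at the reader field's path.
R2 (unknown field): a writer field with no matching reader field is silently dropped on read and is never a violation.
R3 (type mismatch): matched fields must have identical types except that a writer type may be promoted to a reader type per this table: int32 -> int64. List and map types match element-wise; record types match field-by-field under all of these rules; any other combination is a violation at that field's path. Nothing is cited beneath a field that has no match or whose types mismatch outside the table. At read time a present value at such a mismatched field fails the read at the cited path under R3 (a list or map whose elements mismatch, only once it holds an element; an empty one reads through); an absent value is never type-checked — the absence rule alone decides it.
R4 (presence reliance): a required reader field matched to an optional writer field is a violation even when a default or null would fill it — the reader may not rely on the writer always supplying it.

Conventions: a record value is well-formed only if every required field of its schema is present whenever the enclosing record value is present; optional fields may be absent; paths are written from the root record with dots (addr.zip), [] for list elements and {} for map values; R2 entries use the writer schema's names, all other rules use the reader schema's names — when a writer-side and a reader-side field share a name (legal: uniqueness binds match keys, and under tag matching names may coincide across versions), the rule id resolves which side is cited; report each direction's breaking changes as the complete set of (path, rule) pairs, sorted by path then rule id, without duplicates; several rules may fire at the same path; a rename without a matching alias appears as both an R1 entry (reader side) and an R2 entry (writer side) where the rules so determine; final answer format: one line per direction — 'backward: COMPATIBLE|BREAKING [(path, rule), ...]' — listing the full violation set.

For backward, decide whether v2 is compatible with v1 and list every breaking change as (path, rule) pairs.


backward: COMPATIBLE []

each type pair in Order: writer, then reader
backward pass over Order, reader schema v2, writer schema v1:
  version has no writer counterpart
  primary has no writer counterpart
  rating: paired with writer rating (float32 -> float32; writer required)
  verified has no writer counterpart
  zip: paired with writer zip (int64 -> int64; writer required)
  enabled: paired with writer enabled (bool -> bool; writer required)
  factor: paired with writer factor (float32 -> float32; writer required)
  age: paired with writer age (int32 -> int32; writer required)
  => backward verdict for Order: COMPATIBLE, no violations
the rest of the Order diff is inert for this question:
  added field verified to record Order: required bool, tag 8, default false (in v2 it sits immediately before zip) -> no rule fires on it in Order's dialect; the asked verdict holds
  added field version to record Order: required int64, tag 34, default 0 (in v2 it sits immediately before rating) -> no rule fires on it in Order's dialect; the asked verdict holds
  field zip in record Order: required changed to optional -> its effect on Order is confined to the forward direction, not asked
  added field primary to record Order: required bool, tag 37, default true (in v2 it sits immediately before rating) -> no rule fires on it in Order's dialect; the asked verdict holds
  field enabled in record Order: required changed to optional -> its effect on Order is confined to the forward direction, not asked


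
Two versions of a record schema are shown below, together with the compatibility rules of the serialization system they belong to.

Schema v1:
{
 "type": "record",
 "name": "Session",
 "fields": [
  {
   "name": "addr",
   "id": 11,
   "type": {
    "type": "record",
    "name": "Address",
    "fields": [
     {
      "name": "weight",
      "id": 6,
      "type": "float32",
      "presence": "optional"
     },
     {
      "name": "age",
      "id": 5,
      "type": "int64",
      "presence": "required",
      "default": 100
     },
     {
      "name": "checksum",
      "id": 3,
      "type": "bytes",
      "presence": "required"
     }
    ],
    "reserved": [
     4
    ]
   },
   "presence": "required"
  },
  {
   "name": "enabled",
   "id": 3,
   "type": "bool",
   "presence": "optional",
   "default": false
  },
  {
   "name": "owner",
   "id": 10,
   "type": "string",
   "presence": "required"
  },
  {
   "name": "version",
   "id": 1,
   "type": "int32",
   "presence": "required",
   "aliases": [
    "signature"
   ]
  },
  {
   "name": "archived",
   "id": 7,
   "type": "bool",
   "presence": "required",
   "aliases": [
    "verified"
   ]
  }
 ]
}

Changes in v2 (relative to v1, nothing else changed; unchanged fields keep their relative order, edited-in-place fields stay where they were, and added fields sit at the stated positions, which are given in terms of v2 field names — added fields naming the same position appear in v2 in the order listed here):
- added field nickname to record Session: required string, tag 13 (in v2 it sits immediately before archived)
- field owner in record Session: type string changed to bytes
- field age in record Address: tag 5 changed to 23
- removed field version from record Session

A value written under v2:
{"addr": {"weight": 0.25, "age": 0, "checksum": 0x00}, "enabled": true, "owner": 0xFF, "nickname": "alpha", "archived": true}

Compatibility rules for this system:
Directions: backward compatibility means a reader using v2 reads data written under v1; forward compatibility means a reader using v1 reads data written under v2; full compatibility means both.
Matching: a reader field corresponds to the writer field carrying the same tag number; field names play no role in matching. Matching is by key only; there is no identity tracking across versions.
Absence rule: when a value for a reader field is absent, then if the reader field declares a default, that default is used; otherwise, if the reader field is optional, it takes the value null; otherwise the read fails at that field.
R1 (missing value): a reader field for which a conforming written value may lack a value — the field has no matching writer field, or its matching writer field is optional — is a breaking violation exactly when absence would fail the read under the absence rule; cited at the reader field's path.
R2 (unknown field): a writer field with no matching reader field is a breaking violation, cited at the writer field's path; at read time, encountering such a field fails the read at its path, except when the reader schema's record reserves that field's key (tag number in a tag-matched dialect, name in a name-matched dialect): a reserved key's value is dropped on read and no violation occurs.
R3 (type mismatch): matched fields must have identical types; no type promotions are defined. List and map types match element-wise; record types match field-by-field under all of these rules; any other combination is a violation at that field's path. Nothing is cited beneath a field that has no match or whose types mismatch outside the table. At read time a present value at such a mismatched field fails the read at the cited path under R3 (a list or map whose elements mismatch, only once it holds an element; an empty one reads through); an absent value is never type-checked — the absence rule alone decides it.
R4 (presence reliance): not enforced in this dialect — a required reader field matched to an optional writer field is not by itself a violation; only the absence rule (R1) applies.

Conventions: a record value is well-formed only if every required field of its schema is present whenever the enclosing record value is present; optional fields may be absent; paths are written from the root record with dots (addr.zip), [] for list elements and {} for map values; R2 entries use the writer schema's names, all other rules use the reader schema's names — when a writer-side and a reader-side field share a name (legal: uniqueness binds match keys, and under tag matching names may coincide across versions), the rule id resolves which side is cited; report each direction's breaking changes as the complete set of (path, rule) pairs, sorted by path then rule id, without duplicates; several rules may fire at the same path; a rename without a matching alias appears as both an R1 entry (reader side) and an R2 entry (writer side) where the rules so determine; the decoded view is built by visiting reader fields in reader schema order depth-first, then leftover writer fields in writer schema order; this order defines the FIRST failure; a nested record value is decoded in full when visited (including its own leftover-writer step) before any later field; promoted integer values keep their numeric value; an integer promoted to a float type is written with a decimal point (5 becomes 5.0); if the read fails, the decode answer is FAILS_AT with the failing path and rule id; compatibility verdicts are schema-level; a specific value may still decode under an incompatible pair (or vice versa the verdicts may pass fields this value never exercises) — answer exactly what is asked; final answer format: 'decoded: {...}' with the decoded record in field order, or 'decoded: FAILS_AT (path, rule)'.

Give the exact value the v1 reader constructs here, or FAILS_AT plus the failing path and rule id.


in Session below, arrows point writer -> reader
migrating the Session value to v1:
  addr.weight := 0.25
  addr.age := 100 (missing; default applied)
  addr.checksum := 0x00
  read fails at addr.age under R2 (unknown field)
  => FAILS_AT (addr.age, R2)
ruling out the remaining Session differences:
  added field nickname to record Session: required string, tag 13 (in v2 it sits immediately before archived) -> affects the rule determinations only; this particular Session value decodes identically
  field owner in record Session: type string changed to bytes -> affects the rule determinations only; this particular Session value decodes identically
  removed field version from record Session -> affects the rule determinations only; this particular Session value decodes identically

decoded: FAILS_AT (addr.age, R2)


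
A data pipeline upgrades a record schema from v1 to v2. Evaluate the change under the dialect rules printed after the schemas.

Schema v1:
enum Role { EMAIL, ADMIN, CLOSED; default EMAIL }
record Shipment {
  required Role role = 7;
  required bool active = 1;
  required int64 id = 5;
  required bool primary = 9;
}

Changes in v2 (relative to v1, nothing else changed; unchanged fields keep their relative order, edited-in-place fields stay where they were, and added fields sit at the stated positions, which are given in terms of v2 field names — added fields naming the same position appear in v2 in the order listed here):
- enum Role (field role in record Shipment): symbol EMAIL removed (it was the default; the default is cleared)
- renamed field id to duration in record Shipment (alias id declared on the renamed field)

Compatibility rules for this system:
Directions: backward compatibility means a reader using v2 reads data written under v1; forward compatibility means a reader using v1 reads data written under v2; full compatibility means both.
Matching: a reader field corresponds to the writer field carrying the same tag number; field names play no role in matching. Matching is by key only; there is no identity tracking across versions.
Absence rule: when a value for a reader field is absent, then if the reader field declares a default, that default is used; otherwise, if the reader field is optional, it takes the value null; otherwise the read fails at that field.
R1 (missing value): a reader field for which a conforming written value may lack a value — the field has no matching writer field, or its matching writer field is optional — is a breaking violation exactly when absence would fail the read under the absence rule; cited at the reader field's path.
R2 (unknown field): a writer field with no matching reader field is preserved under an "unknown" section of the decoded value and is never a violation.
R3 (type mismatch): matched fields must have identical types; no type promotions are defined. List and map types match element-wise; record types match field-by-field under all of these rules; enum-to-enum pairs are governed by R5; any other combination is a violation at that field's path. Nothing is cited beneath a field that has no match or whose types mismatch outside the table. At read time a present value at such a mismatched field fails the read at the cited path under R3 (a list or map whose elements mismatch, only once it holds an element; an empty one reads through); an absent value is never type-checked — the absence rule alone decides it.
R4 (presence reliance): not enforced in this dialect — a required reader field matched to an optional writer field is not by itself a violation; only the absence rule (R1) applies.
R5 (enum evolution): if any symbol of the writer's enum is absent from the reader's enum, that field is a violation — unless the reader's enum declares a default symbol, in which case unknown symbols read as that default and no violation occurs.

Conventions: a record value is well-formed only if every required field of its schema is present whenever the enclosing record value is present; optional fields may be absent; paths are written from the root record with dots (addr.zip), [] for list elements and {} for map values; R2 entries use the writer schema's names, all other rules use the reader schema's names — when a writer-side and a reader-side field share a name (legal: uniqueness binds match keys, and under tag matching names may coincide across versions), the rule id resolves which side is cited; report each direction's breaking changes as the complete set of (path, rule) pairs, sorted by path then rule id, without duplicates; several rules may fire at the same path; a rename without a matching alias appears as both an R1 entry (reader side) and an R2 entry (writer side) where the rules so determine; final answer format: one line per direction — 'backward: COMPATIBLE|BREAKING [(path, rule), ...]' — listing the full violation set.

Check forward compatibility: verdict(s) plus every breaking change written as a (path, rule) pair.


forward: COMPATIBLE []

in Shipment below, arrows point writer -> reader
checking forward for Shipment: reader v1 against writer v2:
  writer required, Role -> Role: reader role maps from writer role
  writer required, bool -> bool: reader active maps from writer active
  writer required, int64 -> int64: reader id maps from writer duration
  writer required, bool -> bool: reader primary maps from writer primary
  => forward: COMPATIBLE
ruling out the remaining Shipment differences:
  enum Role (field role in record Shipment): symbol EMAIL removed (it was the default; the default is cleared) -> its effect on Shipment is confined to the backward direction, not asked
  renamed field id to duration in record Shipment (alias id declared on the renamed field) -> no rule fires on it in Shipment's dialect; the asked verdict holds


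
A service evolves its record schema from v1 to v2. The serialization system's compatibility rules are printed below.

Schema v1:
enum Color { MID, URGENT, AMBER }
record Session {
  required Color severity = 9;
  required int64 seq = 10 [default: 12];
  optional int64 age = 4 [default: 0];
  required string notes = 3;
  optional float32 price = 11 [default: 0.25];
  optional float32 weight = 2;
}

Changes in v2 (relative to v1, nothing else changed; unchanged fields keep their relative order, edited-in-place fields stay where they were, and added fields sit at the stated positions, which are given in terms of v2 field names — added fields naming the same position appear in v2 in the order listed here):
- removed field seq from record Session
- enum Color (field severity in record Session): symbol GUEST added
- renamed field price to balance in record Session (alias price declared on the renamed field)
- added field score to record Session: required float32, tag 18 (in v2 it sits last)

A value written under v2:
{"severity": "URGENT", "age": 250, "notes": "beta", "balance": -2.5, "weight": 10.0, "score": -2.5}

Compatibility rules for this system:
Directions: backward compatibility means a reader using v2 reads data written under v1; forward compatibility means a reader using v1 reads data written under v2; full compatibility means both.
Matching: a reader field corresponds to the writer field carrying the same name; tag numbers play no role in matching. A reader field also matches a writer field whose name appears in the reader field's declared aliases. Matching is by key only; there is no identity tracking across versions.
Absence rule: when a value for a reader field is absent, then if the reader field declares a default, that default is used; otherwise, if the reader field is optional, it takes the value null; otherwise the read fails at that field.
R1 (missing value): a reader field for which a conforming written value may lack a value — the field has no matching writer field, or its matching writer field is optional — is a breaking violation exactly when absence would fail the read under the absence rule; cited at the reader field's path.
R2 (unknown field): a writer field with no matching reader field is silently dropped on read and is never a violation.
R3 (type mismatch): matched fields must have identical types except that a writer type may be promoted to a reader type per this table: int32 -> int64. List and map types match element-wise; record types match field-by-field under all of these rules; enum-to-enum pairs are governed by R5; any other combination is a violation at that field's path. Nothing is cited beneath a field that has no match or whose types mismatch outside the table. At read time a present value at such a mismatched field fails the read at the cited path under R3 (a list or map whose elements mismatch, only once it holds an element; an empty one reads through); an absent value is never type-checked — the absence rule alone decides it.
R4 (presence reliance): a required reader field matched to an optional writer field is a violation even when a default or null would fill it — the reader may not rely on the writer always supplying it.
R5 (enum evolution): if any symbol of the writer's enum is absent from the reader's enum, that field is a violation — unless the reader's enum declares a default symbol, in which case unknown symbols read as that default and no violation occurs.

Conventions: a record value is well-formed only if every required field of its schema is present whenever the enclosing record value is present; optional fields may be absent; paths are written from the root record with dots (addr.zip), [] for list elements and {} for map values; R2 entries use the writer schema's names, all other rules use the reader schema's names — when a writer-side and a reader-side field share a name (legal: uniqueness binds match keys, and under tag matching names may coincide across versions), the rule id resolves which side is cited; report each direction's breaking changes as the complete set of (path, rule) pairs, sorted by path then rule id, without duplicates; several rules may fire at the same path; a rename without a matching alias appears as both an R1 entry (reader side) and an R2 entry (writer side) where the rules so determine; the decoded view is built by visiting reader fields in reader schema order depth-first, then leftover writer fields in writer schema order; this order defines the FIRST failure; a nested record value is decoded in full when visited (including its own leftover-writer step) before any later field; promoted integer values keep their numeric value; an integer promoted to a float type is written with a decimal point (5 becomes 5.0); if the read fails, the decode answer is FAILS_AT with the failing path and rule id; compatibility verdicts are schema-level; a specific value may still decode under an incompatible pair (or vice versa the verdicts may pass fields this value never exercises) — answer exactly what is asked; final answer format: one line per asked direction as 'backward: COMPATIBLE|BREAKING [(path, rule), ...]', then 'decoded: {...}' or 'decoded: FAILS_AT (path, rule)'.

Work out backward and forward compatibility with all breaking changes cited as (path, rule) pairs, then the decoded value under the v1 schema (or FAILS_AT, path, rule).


backward: BREAKING [(score, R1)]; forward: BREAKING [(severity, R5)]; decoded: {"severity": "URGENT", "seq": 12, "age": 250, "notes": "beta", "price": 0.25, "weight": 10.0}

the writer's type comes first in each Session pair
backward for Session (reader v2, writer v1):
  Color -> Color, writer required: severity aligns to severity
  int64 -> int64, writer optional: age aligns to age
  string -> string, writer required: notes aligns to notes
  float32 -> float32, writer optional: balance aligns to price
  float32 -> float32, writer optional: weight aligns to weight
  score has no writer counterpart
  writer seq: unknown to reader
  breaking: (score, R1)
  backward on Session therefore BREAKING (1)
forward for Session (reader v1, writer v2):
  Color -> Color, writer required: severity aligns to severity
  seq has no writer counterpart
  int64 -> int64, writer optional: age aligns to age
  string -> string, writer required: notes aligns to notes
  price has no writer counterpart
  float32 -> float32, writer optional: weight aligns to weight
  writer balance: unknown to reader
  writer score: unknown to reader
  breaking: (severity, R5)
  forward on Session therefore BREAKING (1)
migrating the Session value to v1:
  severity := "URGENT"
  seq := 12 (missing; default applied)
  age := 250
  notes := "beta"
  price := 0.25 (missing; default applied)
  weight := 10.0
  writer balance: no reader field; dropped
  writer score: no reader field; dropped
  => decoded: {"severity": "URGENT", "seq": 12, "age": 250, "notes": "beta", "price": 0.25, "weight": 10.0}


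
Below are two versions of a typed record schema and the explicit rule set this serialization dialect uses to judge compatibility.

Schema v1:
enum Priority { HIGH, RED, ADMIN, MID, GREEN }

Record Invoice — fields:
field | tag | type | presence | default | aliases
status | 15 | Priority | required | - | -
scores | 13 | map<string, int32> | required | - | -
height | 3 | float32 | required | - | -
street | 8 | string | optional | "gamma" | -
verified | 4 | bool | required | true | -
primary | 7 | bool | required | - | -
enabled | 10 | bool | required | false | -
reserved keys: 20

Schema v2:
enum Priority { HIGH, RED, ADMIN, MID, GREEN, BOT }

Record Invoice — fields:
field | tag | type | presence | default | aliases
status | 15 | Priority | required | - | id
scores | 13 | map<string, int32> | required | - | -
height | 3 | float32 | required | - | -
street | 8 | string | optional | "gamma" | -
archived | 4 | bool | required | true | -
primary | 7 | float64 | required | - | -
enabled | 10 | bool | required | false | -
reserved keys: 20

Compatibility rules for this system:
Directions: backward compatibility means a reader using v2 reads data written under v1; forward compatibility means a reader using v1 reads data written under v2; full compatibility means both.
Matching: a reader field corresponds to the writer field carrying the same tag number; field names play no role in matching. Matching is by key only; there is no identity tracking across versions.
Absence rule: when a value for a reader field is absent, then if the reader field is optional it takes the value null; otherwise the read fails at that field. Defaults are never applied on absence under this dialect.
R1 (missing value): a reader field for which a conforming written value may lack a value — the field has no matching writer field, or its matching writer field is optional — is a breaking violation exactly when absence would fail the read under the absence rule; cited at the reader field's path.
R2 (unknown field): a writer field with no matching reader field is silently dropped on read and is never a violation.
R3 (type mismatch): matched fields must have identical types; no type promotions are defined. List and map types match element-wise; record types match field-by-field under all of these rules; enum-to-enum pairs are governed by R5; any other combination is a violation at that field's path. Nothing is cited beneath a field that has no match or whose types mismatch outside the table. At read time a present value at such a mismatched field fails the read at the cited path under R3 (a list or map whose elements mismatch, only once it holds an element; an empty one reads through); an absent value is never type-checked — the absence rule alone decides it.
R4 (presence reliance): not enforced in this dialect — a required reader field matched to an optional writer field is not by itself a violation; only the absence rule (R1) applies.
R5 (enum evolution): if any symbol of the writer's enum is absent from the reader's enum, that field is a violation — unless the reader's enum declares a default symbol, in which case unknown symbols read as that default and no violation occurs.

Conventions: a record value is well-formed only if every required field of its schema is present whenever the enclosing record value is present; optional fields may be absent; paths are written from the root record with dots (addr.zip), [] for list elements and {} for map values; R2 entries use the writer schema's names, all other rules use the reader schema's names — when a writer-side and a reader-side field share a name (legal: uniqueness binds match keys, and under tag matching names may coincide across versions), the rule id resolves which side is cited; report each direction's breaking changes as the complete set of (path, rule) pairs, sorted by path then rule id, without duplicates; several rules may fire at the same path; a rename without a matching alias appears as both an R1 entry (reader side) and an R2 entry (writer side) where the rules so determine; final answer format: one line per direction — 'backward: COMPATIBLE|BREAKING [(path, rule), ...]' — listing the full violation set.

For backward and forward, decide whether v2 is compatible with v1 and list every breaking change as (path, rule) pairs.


backward: BREAKING [(primary, R3)]; forward: BREAKING [(primary, R3), (status, R5)]

arrows below run writer -> reader for Invoice
backward on Invoice — v2 reading data written by v1:
  status: paired with writer status (Priority -> Priority; writer required)
  scores: paired with writer scores (map<string, int32> -> map<string, int32>; writer required)
  height: paired with writer height (float32 -> float32; writer required)
  street: paired with writer street (string -> string; writer optional)
  archived: paired with writer verified (bool -> bool; writer required)
  primary: paired with writer primary (bool -> float64; writer required)
  enabled: paired with writer enabled (bool -> bool; writer required)
  rule R3 violated at primary
  => backward verdict for Invoice: BREAKING, 1 violation(s)
forward on Invoice — v1 reading data written by v2:
  status: paired with writer status (Priority -> Priority; writer required)
  scores: paired with writer scores (map<string, int32> -> map<string, int32>; writer required)
  height: paired with writer height (float32 -> float32; writer required)
  street: paired with writer street (string -> string; writer optional)
  verified: paired with writer archived (bool -> bool; writer required)
  primary: paired with writer primary (float64 -> bool; writer required)
  enabled: paired with writer enabled (bool -> bool; writer required)
  rule R3 violated at primary
  rule R5 violated at status
  => forward verdict for Invoice: BREAKING, 2 violation(s)


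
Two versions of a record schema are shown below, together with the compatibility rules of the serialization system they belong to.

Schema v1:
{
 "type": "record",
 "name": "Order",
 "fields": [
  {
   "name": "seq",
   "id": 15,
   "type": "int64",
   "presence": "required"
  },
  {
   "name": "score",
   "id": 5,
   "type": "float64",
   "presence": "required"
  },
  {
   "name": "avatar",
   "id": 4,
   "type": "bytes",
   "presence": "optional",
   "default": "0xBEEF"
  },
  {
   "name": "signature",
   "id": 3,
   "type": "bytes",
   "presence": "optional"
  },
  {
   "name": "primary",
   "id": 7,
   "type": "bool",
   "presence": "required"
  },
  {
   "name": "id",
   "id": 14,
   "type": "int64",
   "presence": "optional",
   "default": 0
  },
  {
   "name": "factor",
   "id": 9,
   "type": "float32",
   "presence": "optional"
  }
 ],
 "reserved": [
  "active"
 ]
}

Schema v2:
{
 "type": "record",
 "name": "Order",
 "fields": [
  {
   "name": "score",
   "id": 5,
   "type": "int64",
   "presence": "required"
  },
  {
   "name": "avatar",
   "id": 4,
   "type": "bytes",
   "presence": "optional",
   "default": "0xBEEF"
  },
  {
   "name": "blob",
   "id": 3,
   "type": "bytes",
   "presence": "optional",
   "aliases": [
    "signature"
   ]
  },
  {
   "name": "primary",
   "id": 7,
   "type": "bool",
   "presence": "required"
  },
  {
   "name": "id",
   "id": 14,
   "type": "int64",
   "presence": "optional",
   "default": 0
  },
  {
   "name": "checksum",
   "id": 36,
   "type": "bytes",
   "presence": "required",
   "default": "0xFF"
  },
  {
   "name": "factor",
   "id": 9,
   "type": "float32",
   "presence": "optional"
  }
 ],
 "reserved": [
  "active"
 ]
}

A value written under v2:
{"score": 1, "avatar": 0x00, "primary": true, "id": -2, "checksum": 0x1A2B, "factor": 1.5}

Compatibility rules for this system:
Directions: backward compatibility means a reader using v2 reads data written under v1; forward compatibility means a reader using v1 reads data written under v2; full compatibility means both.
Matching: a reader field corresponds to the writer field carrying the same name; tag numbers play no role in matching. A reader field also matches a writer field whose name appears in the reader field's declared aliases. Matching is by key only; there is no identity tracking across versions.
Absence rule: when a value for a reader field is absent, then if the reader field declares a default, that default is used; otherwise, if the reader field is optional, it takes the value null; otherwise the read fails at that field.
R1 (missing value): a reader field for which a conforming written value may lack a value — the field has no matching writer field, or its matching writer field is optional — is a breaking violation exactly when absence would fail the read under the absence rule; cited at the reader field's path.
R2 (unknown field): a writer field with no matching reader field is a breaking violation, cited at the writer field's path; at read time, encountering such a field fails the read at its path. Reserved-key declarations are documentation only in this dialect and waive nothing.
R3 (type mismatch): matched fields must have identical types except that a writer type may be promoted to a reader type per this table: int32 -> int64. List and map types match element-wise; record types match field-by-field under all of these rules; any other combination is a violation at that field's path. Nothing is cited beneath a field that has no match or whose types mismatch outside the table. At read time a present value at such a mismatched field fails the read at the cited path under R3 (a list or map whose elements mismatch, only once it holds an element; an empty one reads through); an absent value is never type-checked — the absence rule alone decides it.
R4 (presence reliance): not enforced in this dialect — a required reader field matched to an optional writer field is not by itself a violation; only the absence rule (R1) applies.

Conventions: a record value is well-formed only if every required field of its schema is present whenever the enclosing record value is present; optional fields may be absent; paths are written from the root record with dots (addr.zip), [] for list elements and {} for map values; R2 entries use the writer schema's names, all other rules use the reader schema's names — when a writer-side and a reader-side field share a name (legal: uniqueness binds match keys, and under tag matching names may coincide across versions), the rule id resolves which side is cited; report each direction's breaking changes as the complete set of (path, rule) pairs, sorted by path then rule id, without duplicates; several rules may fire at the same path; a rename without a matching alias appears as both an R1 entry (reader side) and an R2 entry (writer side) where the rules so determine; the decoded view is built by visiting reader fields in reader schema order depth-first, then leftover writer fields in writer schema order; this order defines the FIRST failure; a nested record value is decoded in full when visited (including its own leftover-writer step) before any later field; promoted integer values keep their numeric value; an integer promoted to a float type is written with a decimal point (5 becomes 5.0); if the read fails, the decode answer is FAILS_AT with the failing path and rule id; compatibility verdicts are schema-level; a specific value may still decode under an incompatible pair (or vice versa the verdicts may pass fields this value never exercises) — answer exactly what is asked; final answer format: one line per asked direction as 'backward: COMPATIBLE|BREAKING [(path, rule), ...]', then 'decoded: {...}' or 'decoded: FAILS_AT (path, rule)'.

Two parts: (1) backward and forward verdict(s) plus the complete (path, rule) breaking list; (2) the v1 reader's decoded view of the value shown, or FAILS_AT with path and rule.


the writer's type comes first in each Order pair
backward for Order (reader v2, writer v1):
  float64 -> int64, writer required: score aligns to score
  bytes -> bytes, writer optional: avatar aligns to avatar
  bytes -> bytes, writer optional: blob aligns to signature
  bool -> bool, writer required: primary aligns to primary
  int64 -> int64, writer optional: id aligns to id
  checksum: no writer match
  float32 -> float32, writer optional: factor aligns to factor
  leftover writer field: seq
  violation R3 at score
  violation R2 at seq
  => backward: BREAKING (2)
forward for Order (reader v1, writer v2):
  seq: no writer match
  int64 -> float64, writer required: score aligns to score
  bytes -> bytes, writer optional: avatar aligns to avatar
  signature: no writer match
  bool -> bool, writer required: primary aligns to primary
  int64 -> int64, writer optional: id aligns to id
  float32 -> float32, writer optional: factor aligns to factor
  leftover writer field: blob
  leftover writer field: checksum
  violation R2 at blob
  violation R2 at checksum
  violation R3 at score
  violation R1 at seq
  => forward: BREAKING (4)
decode walk for Order under reader schema v1:
  read fails at seq under R1 (no fill)
  => FAILS_AT (seq, R1)

backward: BREAKING [(score, R3), (seq, R2)]; forward: BREAKING [(blob, R2), (checksum, R2), (score, R3), (seq, R1)]; decoded: FAILS_AT (seq, R1)
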